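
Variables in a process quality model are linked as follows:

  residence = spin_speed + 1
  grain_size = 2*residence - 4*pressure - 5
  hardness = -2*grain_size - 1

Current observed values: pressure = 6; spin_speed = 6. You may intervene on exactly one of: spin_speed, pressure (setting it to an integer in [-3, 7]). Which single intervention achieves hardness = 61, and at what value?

Intervening on spin_speed: with other inputs at their observed values, hardness = -4*spin_speed + 53. Solving for 61 gives spin_speed = -2, within [-3, 7].
Intervening on pressure: hardness = 8*pressure - 19. Reaching 61 requires pressure = 10, outside [-3, 7].

set spin_speed = -2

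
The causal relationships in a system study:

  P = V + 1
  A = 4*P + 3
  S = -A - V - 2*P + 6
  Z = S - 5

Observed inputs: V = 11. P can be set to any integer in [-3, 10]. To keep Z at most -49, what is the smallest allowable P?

Intervening on P fixes its value directly, overriding its dependence on V.
Substituting into the S equation gives S = -6*P - 8.
This gives Z = -6*P - 13.
Require -6*P - 13 ≤ -49, so P ≥ 6.
The smallest integer in [-3, 10] satisfying this is 6.

P = 6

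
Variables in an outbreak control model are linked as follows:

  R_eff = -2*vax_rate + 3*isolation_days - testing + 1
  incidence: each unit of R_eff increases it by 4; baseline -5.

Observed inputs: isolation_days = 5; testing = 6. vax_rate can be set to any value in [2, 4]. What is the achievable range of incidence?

3 to 19

Substituting into the R_eff equation gives R_eff = -2*vax_rate + 10.
Substituting into the incidence equation gives incidence = -8*vax_rate + 35.
Linear in vax_rate, so extremes are at the endpoints: vax_rate = 2 gives incidence = 19; vax_rate = 4 gives incidence = 3.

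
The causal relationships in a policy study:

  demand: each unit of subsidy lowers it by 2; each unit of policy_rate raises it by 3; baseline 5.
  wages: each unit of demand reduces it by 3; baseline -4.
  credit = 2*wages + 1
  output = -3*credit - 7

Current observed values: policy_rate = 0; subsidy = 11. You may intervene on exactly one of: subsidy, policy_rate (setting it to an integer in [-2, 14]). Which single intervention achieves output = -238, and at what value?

set policy_rate = 1

Intervening on subsidy: output = -36*subsidy + 104. Reaching -238 requires subsidy = 19/2, not an integer.
Intervening on policy_rate: with other inputs at their observed values, output = 54*policy_rate - 292. Solving for -238 gives policy_rate = 1, within [-2, 14].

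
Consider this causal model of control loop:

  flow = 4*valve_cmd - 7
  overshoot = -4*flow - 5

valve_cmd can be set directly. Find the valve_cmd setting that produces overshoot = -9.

valve_cmd = 2

Substituting into the overshoot equation gives overshoot = -16*valve_cmd + 23.
Solve -16*valve_cmd + 23 = -9: valve_cmd = (-9 - 23) / -16 = 2.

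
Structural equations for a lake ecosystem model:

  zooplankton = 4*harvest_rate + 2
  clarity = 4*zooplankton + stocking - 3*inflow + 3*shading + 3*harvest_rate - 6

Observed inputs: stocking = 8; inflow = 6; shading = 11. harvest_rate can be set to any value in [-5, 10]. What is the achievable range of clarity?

Substituting into the clarity equation gives clarity = 19*harvest_rate + 25.
Linear in harvest_rate, so extremes are at the endpoints: harvest_rate = -5 gives clarity = -70; harvest_rate = 10 gives clarity = 215.

-70 to 215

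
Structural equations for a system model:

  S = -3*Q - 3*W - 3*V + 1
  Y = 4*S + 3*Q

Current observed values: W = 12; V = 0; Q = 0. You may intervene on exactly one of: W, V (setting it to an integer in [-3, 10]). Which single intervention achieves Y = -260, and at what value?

Intervening on W: Y = -12*W + 4. Reaching -260 requires W = 22, outside [-3, 10].
Intervening on V: with other inputs at their observed values, Y = -12*V - 140. Solving for -260 gives V = 10, within [-3, 10].

set V = 10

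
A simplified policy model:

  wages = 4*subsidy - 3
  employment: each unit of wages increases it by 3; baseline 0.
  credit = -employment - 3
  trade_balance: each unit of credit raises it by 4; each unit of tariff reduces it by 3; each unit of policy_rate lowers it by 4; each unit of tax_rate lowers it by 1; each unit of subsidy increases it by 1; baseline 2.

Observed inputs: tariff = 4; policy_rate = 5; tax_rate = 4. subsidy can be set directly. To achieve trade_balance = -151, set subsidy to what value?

Substituting into the employment equation gives employment = 12*subsidy - 9.
Substituting into the credit equation gives credit = -12*subsidy + 6.
Substituting into the trade_balance equation gives trade_balance = -47*subsidy - 10.
Solve -47*subsidy - 10 = -151: subsidy = (-151 + 10) / -47 = 3.

subsidy = 3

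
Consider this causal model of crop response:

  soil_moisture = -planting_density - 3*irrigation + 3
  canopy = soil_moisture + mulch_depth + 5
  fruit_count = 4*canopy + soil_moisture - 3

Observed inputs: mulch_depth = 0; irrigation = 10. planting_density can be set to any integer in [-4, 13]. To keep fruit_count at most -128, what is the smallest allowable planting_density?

planting_density = 2

Substituting into the soil_moisture equation gives soil_moisture = -planting_density - 27.
This gives canopy = -planting_density - 22.
So fruit_count = -5*planting_density - 118.
Require -5*planting_density - 118 ≤ -128, so planting_density ≥ 2.
The smallest integer in [-4, 13] satisfying this is 2.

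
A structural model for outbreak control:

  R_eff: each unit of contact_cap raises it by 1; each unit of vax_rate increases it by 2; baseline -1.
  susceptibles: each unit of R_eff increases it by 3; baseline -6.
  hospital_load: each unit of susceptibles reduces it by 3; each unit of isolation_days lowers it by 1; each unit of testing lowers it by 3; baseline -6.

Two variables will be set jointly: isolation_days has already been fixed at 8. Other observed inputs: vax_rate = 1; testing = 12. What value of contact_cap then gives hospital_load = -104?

With isolation_days held at 8:
Substituting into the R_eff equation gives R_eff = contact_cap + 1.
Substituting into the susceptibles equation gives susceptibles = 3*contact_cap - 3.
Substituting into the hospital_load equation gives hospital_load = -9*contact_cap - 41.
Solve -9*contact_cap - 41 = -104: contact_cap = (-104 + 41) / -9 = 7.

contact_cap = 7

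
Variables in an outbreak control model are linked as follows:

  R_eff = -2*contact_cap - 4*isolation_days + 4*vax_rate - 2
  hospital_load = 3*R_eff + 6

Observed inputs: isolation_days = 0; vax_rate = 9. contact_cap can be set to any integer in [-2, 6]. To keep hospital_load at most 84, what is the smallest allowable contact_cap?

contact_cap = 4

Substituting into the R_eff equation gives R_eff = -2*contact_cap + 34.
Substituting into the hospital_load equation gives hospital_load = -6*contact_cap + 108.
Require -6*contact_cap + 108 ≤ 84, so contact_cap ≥ 4.
The smallest integer in [-2, 6] satisfying this is 4.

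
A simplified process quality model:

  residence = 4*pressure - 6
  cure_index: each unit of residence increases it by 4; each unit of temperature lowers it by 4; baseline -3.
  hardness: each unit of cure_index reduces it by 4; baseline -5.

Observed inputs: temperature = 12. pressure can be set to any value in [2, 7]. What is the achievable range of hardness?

-153 to 167

Substituting into the cure_index equation gives cure_index = 16*pressure - 75.
Substituting into the hardness equation gives hardness = -64*pressure + 295.
Linear in pressure, so extremes are at the endpoints: pressure = 2 gives hardness = 167; pressure = 7 gives hardness = -153.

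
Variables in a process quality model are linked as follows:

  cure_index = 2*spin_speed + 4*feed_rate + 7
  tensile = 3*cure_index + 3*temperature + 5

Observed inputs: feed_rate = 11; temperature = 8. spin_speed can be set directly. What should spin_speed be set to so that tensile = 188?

Substituting into the cure_index equation gives cure_index = 2*spin_speed + 51.
So tensile = 6*spin_speed + 182.
Solve 6*spin_speed + 182 = 188: spin_speed = (188 - 182) / 6 = 1.

spin_speed = 1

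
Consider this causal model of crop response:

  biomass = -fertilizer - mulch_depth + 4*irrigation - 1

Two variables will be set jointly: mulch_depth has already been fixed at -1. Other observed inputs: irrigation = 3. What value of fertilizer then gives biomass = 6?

fertilizer = 6

With mulch_depth held at -1:
Substituting into the biomass equation gives biomass = -fertilizer + 12.
Solve -fertilizer + 12 = 6: fertilizer = (6 - 12) / -1 = 6.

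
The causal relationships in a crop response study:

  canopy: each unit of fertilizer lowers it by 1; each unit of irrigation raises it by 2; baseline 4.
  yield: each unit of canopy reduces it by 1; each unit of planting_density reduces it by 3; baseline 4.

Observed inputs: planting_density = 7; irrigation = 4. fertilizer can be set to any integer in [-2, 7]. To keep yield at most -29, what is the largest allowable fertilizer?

Substituting into the canopy equation gives canopy = -fertilizer + 12.
Substituting into the yield equation gives yield = fertilizer - 29.
Require fertilizer - 29 ≤ -29, so fertilizer ≤ 0.
The largest integer in [-2, 7] satisfying this is 0.

fertilizer = 0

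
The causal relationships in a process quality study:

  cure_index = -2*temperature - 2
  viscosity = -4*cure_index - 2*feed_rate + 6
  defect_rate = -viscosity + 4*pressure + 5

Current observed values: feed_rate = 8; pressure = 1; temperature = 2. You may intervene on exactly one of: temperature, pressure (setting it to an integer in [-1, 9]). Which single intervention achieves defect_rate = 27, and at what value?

set pressure = 9

Intervening on temperature: defect_rate = -8*temperature + 11. Reaching 27 requires temperature = -2, outside [-1, 9].
Intervening on pressure: with other inputs at their observed values, defect_rate = 4*pressure - 9. Solving for 27 gives pressure = 9, within [-1, 9].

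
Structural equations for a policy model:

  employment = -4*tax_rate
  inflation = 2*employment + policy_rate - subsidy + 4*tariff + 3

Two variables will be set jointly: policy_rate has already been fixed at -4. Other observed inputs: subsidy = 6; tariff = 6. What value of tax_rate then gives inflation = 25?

With policy_rate held at -4:
Substituting into the inflation equation gives inflation = -8*tax_rate + 17.
Solve -8*tax_rate + 17 = 25: tax_rate = (25 - 17) / -8 = -1.

tax_rate = -1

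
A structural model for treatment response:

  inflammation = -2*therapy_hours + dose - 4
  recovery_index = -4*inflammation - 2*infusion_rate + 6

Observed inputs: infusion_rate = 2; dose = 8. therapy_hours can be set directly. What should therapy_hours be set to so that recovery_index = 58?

therapy_hours = 9

Substituting into the inflammation equation gives inflammation = -2*therapy_hours + 4.
This gives recovery_index = 8*therapy_hours - 14.
Solve 8*therapy_hours - 14 = 58: therapy_hours = (58 + 14) / 8 = 9.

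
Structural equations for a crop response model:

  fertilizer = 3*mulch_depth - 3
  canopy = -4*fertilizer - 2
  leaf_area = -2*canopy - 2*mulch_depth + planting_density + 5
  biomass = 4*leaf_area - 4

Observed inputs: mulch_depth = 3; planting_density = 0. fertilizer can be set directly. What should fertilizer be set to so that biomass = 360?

Intervening on fertilizer fixes its value directly, overriding its dependence on mulch_depth.
Substituting into the leaf_area equation gives leaf_area = 8*fertilizer + 3.
Substituting into the biomass equation gives biomass = 32*fertilizer + 8.
Solve 32*fertilizer + 8 = 360: fertilizer = (360 - 8) / 32 = 11.

fertilizer = 11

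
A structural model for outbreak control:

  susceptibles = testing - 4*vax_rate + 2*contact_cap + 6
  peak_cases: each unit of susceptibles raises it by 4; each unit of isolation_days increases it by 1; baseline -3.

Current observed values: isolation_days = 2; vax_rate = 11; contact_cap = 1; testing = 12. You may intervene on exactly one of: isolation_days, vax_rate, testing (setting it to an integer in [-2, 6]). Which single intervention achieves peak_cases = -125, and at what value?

set testing = 5

Intervening on isolation_days: peak_cases = isolation_days - 99. Reaching -125 requires isolation_days = -26, outside [-2, 6].
Intervening on vax_rate: peak_cases = -16*vax_rate + 79. Reaching -125 requires vax_rate = 51/4, not an integer.
Intervening on testing: with other inputs at their observed values, peak_cases = 4*testing - 145. Solving for -125 gives testing = 5, within [-2, 6].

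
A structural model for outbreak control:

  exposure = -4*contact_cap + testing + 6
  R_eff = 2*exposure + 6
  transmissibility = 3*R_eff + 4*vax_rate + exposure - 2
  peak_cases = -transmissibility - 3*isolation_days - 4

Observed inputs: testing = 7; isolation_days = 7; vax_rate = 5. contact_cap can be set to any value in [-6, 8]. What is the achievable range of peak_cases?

Substituting into the exposure equation gives exposure = -4*contact_cap + 13.
Substituting into the R_eff equation gives R_eff = -8*contact_cap + 32.
Substituting into the transmissibility equation gives transmissibility = -28*contact_cap + 127.
Substituting into the peak_cases equation gives peak_cases = 28*contact_cap - 152.
Linear in contact_cap, so extremes are at the endpoints: contact_cap = -6 gives peak_cases = -320; contact_cap = 8 gives peak_cases = 72.

-320 to 72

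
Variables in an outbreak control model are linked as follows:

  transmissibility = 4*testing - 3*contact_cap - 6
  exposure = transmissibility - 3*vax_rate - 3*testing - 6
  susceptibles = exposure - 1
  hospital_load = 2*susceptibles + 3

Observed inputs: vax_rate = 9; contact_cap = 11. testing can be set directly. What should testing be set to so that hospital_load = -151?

testing = -4

Substituting into the transmissibility equation gives transmissibility = 4*testing - 39.
Substituting into the exposure equation gives exposure = testing - 72.
Substituting into the susceptibles equation gives susceptibles = testing - 73.
hospital_load becomes 2*testing - 143.
Solve 2*testing - 143 = -151: testing = (-151 + 143) / 2 = -4.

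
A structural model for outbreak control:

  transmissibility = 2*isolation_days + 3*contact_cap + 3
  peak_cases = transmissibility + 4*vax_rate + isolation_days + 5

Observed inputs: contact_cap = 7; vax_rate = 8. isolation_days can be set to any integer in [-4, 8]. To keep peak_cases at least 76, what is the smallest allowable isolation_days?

Substituting into the transmissibility equation gives transmissibility = 2*isolation_days + 24.
Substituting into the peak_cases equation gives peak_cases = 3*isolation_days + 61.
Require 3*isolation_days + 61 ≥ 76, so isolation_days ≥ 5.
The smallest integer in [-4, 8] satisfying this is 5.

isolation_days = 5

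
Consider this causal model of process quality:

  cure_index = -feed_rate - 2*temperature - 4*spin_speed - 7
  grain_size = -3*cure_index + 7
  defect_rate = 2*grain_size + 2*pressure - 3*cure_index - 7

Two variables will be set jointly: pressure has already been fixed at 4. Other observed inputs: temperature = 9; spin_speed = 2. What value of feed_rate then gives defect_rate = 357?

With pressure held at 4:
Substituting into the cure_index equation gives cure_index = -feed_rate - 33.
This gives grain_size = 3*feed_rate + 106.
Substituting into the defect_rate equation gives defect_rate = 9*feed_rate + 312.
Solve 9*feed_rate + 312 = 357: feed_rate = (357 - 312) / 9 = 5.

feed_rate = 5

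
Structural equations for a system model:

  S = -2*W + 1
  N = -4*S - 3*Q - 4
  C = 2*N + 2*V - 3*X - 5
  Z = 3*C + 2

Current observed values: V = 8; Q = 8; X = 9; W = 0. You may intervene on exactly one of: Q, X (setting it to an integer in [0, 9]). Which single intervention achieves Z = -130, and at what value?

Intervening on Q: with other inputs at their observed values, Z = -18*Q - 94. Solving for -130 gives Q = 2, within [0, 9].
Intervening on X: Z = -9*X - 157. Reaching -130 requires X = -3, outside [0, 9].

set Q = 2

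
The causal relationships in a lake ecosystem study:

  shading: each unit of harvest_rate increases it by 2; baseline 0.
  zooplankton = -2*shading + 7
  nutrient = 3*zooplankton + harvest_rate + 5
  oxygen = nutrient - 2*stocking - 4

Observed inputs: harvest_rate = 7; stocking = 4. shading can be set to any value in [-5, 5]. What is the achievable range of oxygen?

-9 to 51

Intervening on shading fixes its value directly, overriding its dependence on harvest_rate.
Substituting into the nutrient equation gives nutrient = -6*shading + 33.
This gives oxygen = -6*shading + 21.
Linear in shading, so extremes are at the endpoints: shading = -5 gives oxygen = 51; shading = 5 gives oxygen = -9.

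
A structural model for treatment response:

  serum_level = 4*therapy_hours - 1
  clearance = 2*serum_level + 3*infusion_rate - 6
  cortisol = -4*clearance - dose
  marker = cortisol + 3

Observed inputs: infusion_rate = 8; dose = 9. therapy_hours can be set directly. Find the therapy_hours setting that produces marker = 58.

therapy_hours = -4

Substituting into the clearance equation gives clearance = 8*therapy_hours + 16.
So cortisol = -32*therapy_hours - 73.
Substituting into the marker equation gives marker = -32*therapy_hours - 70.
Solve -32*therapy_hours - 70 = 58: therapy_hours = (58 + 70) / -32 = -4.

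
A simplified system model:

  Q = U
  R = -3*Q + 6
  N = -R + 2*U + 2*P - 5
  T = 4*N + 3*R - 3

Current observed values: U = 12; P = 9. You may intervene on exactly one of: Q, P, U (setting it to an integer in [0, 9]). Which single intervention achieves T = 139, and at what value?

set Q = 0

Intervening on Q: with other inputs at their observed values, T = 3*Q + 139. Solving for 139 gives Q = 0, within [0, 9].
Intervening on P: T = 8*P + 103. Reaching 139 requires P = 9/2, not an integer.
Intervening on U: T = 11*U + 43. Reaching 139 requires U = 96/11, not an integer.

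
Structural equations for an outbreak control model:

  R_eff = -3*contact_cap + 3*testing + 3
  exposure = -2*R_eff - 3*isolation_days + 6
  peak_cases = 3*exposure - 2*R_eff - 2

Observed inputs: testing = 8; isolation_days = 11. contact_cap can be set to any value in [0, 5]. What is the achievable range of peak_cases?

Substituting into the R_eff equation gives R_eff = -3*contact_cap + 27.
Substituting into the exposure equation gives exposure = 6*contact_cap - 81.
Substituting into the peak_cases equation gives peak_cases = 24*contact_cap - 299.
Linear in contact_cap, so extremes are at the endpoints: contact_cap = 0 gives peak_cases = -299; contact_cap = 5 gives peak_cases = -179.

-299 to -179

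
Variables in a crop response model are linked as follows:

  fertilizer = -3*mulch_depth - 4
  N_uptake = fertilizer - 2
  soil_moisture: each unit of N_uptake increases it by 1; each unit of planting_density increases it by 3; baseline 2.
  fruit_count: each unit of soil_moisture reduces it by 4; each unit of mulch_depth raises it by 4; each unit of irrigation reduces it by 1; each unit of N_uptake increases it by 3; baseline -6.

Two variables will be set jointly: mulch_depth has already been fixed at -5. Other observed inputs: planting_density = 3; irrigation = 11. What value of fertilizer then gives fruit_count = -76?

With mulch_depth held at -5:
Intervening on fertilizer fixes its value directly, overriding its dependence on mulch_depth.
Substituting into the soil_moisture equation gives soil_moisture = fertilizer + 9.
This gives fruit_count = -fertilizer - 79.
Solve -fertilizer - 79 = -76: fertilizer = (-76 + 79) / -1 = -3.

fertilizer = -3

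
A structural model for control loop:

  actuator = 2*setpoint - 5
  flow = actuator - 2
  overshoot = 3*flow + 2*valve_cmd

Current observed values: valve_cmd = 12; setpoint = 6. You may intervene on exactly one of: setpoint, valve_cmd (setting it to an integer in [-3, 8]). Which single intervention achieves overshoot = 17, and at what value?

Intervening on setpoint: overshoot = 6*setpoint + 3. Reaching 17 requires setpoint = 7/3, not an integer.
Intervening on valve_cmd: with other inputs at their observed values, overshoot = 2*valve_cmd + 15. Solving for 17 gives valve_cmd = 1, within [-3, 8].

set valve_cmd = 1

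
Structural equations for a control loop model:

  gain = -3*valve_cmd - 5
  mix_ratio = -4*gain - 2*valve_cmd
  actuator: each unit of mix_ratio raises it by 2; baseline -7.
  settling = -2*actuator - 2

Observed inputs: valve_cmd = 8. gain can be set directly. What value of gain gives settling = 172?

Intervening on gain fixes its value directly, overriding its dependence on valve_cmd.
Substituting into the mix_ratio equation gives mix_ratio = -4*gain - 16.
Substituting into the actuator equation gives actuator = -8*gain - 39.
Substituting into the settling equation gives settling = 16*gain + 76.
Solve 16*gain + 76 = 172: gain = (172 - 76) / 16 = 6.

gain = 6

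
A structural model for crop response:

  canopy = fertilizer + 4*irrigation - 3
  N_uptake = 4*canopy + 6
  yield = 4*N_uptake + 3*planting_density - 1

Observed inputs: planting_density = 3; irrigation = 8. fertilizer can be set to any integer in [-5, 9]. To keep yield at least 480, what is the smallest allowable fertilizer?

Substituting into the canopy equation gives canopy = fertilizer + 29.
Substituting into the N_uptake equation gives N_uptake = 4*fertilizer + 122.
yield becomes 16*fertilizer + 496.
Require 16*fertilizer + 496 ≥ 480, so fertilizer ≥ -1.
The smallest integer in [-5, 9] satisfying this is -1.

fertilizer = -1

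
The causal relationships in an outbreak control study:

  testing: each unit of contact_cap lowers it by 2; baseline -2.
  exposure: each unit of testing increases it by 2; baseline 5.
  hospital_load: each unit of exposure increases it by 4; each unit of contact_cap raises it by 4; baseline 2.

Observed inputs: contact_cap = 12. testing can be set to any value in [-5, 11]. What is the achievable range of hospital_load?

Intervening on testing fixes its value directly, overriding its dependence on contact_cap.
Substituting into the hospital_load equation gives hospital_load = 8*testing + 70.
Linear in testing, so extremes are at the endpoints: testing = -5 gives hospital_load = 30; testing = 11 gives hospital_load = 158.

30 to 158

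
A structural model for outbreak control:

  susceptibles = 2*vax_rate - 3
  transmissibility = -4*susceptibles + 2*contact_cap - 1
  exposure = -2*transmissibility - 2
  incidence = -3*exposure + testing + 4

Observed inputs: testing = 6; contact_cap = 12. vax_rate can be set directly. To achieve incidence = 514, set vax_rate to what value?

vax_rate = -6

Substituting into the transmissibility equation gives transmissibility = -8*vax_rate + 35.
Substituting into the exposure equation gives exposure = 16*vax_rate - 72.
Substituting into the incidence equation gives incidence = -48*vax_rate + 226.
Solve -48*vax_rate + 226 = 514: vax_rate = (514 - 226) / -48 = -6.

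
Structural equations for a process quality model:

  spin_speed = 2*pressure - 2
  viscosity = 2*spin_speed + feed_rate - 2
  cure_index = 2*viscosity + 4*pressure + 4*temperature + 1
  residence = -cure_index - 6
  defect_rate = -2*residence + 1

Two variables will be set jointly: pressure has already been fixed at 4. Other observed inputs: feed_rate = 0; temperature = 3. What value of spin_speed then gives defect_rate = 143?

spin_speed = 10

With pressure held at 4:
Intervening on spin_speed fixes its value directly, overriding its dependence on pressure.
Substituting into the viscosity equation gives viscosity = 2*spin_speed - 2.
So cure_index = 4*spin_speed + 25.
Substituting into the residence equation gives residence = -4*spin_speed - 31.
This gives defect_rate = 8*spin_speed + 63.
Solve 8*spin_speed + 63 = 143: spin_speed = (143 - 63) / 8 = 10.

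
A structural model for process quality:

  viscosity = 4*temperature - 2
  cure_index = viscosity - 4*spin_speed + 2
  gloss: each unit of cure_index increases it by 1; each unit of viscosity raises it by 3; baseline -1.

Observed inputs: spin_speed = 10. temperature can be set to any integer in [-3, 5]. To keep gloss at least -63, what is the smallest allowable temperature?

Substituting into the cure_index equation gives cure_index = 4*temperature - 40.
Substituting into the gloss equation gives gloss = 16*temperature - 47.
Require 16*temperature - 47 ≥ -63, so temperature ≥ -1.
The smallest integer in [-3, 5] satisfying this is -1.

temperature = -1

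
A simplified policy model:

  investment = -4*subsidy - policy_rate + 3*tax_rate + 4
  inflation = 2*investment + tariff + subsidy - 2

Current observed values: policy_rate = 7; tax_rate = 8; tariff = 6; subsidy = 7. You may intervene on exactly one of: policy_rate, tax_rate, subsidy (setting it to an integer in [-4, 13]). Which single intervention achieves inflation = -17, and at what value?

Intervening on policy_rate: inflation = -2*policy_rate + 11. Reaching -17 requires policy_rate = 14, outside [-4, 13].
Intervening on tax_rate: inflation = 6*tax_rate - 51. Reaching -17 requires tax_rate = 17/3, not an integer.
Intervening on subsidy: with other inputs at their observed values, inflation = -7*subsidy + 46. Solving for -17 gives subsidy = 9, within [-4, 13].

set subsidy = 9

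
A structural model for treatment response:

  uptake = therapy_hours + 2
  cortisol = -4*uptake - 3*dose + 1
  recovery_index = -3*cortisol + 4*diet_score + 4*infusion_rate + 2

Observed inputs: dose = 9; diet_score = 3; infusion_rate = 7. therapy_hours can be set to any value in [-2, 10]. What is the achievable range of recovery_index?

120 to 264

Substituting into the cortisol equation gives cortisol = -4*therapy_hours - 34.
So recovery_index = 12*therapy_hours + 144.
Linear in therapy_hours, so extremes are at the endpoints: therapy_hours = -2 gives recovery_index = 120; therapy_hours = 10 gives recovery_index = 264.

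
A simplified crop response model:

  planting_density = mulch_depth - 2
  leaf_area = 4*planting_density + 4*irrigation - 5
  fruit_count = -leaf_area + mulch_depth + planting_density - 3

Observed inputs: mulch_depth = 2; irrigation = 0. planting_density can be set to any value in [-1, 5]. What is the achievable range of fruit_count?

Intervening on planting_density fixes its value directly, overriding its dependence on mulch_depth.
Substituting into the leaf_area equation gives leaf_area = 4*planting_density - 5.
This gives fruit_count = -3*planting_density + 4.
Linear in planting_density, so extremes are at the endpoints: planting_density = -1 gives fruit_count = 7; planting_density = 5 gives fruit_count = -11.

-11 to 7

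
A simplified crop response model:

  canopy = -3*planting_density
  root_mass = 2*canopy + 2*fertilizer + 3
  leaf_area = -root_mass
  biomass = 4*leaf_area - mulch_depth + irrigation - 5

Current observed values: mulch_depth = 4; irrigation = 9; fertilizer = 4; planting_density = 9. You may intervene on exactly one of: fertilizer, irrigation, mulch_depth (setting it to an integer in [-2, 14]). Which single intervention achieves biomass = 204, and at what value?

Intervening on fertilizer: with other inputs at their observed values, biomass = -8*fertilizer + 204. Solving for 204 gives fertilizer = 0, within [-2, 14].
Intervening on irrigation: biomass = irrigation + 163. Reaching 204 requires irrigation = 41, outside [-2, 14].
Intervening on mulch_depth: biomass = -mulch_depth + 176. Reaching 204 requires mulch_depth = -28, outside [-2, 14].

set fertilizer = 0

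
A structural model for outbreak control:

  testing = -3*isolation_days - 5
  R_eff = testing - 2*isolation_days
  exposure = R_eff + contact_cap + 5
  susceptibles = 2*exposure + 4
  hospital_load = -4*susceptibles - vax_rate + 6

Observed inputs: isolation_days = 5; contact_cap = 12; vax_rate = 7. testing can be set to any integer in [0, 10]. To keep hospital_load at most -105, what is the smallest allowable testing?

testing = 4

Intervening on testing fixes its value directly, overriding its dependence on isolation_days.
Substituting into the R_eff equation gives R_eff = testing - 10.
This gives exposure = testing + 7.
Substituting into the susceptibles equation gives susceptibles = 2*testing + 18.
This gives hospital_load = -8*testing - 73.
Require -8*testing - 73 ≤ -105, so testing ≥ 4.
The smallest integer in [0, 10] satisfying this is 4.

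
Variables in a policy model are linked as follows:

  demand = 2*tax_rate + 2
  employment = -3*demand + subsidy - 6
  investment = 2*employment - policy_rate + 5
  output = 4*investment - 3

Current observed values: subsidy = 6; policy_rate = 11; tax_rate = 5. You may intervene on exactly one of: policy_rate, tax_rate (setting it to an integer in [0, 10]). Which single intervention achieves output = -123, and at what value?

set tax_rate = 1

Intervening on policy_rate: output = -4*policy_rate - 271. Reaching -123 requires policy_rate = -37, outside [0, 10].
Intervening on tax_rate: with other inputs at their observed values, output = -48*tax_rate - 75. Solving for -123 gives tax_rate = 1, within [0, 10].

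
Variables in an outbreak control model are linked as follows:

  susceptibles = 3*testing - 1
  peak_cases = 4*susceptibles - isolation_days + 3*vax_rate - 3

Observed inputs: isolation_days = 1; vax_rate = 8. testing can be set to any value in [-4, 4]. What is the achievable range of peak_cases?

Substituting into the peak_cases equation gives peak_cases = 12*testing + 16.
Linear in testing, so extremes are at the endpoints: testing = -4 gives peak_cases = -32; testing = 4 gives peak_cases = 64.

-32 to 64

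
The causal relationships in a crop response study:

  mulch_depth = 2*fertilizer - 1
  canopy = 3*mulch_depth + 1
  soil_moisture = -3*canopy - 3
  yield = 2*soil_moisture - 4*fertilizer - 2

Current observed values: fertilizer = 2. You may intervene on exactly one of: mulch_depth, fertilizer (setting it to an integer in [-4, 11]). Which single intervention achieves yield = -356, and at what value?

Intervening on mulch_depth: yield = -18*mulch_depth - 22. Reaching -356 requires mulch_depth = 167/9, not an integer.
Intervening on fertilizer: with other inputs at their observed values, yield = -40*fertilizer + 4. Solving for -356 gives fertilizer = 9, within [-4, 11].

set fertilizer = 9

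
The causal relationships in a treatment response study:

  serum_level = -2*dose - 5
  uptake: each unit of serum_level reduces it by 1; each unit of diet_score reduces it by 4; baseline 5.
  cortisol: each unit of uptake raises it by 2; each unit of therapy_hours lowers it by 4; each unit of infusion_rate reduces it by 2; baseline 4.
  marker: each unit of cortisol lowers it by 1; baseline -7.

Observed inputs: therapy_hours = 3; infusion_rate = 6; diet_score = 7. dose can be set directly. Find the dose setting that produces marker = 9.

Substituting into the uptake equation gives uptake = 2*dose - 18.
cortisol becomes 4*dose - 56.
marker becomes -4*dose + 49.
Solve -4*dose + 49 = 9: dose = (9 - 49) / -4 = 10.

dose = 10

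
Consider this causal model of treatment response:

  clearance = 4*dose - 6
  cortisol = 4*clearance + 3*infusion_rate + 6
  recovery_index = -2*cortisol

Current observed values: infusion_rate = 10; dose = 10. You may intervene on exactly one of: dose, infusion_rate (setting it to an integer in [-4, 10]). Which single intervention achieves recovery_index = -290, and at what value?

Intervening on dose: recovery_index = -32*dose - 24. Reaching -290 requires dose = 133/16, not an integer.
Intervening on infusion_rate: with other inputs at their observed values, recovery_index = -6*infusion_rate - 284. Solving for -290 gives infusion_rate = 1, within [-4, 10].

set infusion_rate = 1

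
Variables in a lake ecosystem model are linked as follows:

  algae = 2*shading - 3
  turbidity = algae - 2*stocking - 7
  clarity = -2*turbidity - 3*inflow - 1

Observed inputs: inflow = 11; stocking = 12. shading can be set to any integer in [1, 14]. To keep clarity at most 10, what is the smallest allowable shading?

Substituting into the turbidity equation gives turbidity = 2*shading - 34.
Substituting into the clarity equation gives clarity = -4*shading + 34.
Require -4*shading + 34 ≤ 10, so shading ≥ 6.
The smallest integer in [1, 14] satisfying this is 6.

shading = 6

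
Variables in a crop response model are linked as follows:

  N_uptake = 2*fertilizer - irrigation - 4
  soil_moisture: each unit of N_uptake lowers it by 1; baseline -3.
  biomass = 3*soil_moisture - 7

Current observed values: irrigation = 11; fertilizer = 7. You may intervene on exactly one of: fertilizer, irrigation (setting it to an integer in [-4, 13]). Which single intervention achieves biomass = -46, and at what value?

Intervening on fertilizer: biomass = -6*fertilizer + 29. Reaching -46 requires fertilizer = 25/2, not an integer.
Intervening on irrigation: with other inputs at their observed values, biomass = 3*irrigation - 46. Solving for -46 gives irrigation = 0, within [-4, 13].

set irrigation = 0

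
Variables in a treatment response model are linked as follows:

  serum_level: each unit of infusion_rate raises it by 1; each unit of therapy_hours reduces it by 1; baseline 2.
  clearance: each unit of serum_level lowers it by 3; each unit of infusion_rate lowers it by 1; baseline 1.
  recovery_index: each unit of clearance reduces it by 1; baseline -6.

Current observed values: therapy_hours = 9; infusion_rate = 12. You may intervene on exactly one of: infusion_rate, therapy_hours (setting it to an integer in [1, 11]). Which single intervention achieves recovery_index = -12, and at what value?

set infusion_rate = 4

Intervening on infusion_rate: with other inputs at their observed values, recovery_index = 4*infusion_rate - 28. Solving for -12 gives infusion_rate = 4, within [1, 11].
Intervening on therapy_hours: recovery_index = -3*therapy_hours + 47. Reaching -12 requires therapy_hours = 59/3, not an integer.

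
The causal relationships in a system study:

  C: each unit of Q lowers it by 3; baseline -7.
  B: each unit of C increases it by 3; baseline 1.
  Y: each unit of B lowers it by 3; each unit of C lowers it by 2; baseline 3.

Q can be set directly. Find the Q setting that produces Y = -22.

Substituting into the B equation gives B = -9*Q - 20.
Substituting into the Y equation gives Y = 33*Q + 77.
Solve 33*Q + 77 = -22: Q = (-22 - 77) / 33 = -3.

Q = -3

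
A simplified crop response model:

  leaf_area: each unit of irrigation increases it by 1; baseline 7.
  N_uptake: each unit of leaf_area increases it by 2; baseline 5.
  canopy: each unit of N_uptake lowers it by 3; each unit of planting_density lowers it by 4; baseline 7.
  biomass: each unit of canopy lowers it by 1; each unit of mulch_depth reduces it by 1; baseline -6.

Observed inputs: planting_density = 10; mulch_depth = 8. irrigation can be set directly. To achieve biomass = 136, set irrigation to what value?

Substituting into the N_uptake equation gives N_uptake = 2*irrigation + 19.
Substituting into the canopy equation gives canopy = -6*irrigation - 90.
Substituting into the biomass equation gives biomass = 6*irrigation + 76.
Solve 6*irrigation + 76 = 136: irrigation = (136 - 76) / 6 = 10.

irrigation = 10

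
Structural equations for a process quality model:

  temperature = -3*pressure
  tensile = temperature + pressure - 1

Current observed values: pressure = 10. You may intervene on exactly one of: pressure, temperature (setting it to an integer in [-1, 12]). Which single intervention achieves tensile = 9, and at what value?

set temperature = 0

Intervening on pressure: tensile = -2*pressure - 1. Reaching 9 requires pressure = -5, outside [-1, 12].
Intervening on temperature: with other inputs at their observed values, tensile = temperature + 9. Solving for 9 gives temperature = 0, within [-1, 12].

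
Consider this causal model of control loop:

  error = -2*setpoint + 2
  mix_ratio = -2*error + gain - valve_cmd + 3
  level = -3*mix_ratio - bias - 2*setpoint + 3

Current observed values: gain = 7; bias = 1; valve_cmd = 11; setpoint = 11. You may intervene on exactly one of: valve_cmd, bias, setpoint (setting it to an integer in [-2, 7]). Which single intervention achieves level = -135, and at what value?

Intervening on valve_cmd: level = 3*valve_cmd - 170. Reaching -135 requires valve_cmd = 35/3, not an integer.
Intervening on bias: with other inputs at their observed values, level = -bias - 136. Solving for -135 gives bias = -1, within [-2, 7].
Intervening on setpoint: level = -14*setpoint + 17. Reaching -135 requires setpoint = 76/7, not an integer.

set bias = -1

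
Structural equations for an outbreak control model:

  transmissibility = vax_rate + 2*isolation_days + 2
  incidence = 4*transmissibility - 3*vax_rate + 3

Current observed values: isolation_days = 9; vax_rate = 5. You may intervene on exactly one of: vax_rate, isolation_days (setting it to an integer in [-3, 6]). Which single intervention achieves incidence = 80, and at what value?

Intervening on vax_rate: with other inputs at their observed values, incidence = vax_rate + 83. Solving for 80 gives vax_rate = -3, within [-3, 6].
Intervening on isolation_days: incidence = 8*isolation_days + 16. Reaching 80 requires isolation_days = 8, outside [-3, 6].

set vax_rate = -3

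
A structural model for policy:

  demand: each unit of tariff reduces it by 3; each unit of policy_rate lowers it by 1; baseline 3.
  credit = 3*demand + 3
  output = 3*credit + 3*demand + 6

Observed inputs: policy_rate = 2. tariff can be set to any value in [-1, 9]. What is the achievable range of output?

-297 to 63

Substituting into the demand equation gives demand = -3*tariff + 1.
credit becomes -9*tariff + 6.
This gives output = -36*tariff + 27.
Linear in tariff, so extremes are at the endpoints: tariff = -1 gives output = 63; tariff = 9 gives output = -297.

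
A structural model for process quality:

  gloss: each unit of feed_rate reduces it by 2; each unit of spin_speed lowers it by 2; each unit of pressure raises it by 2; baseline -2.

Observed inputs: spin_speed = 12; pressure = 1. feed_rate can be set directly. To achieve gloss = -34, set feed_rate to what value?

Substituting into the gloss equation gives gloss = -2*feed_rate - 24.
Solve -2*feed_rate - 24 = -34: feed_rate = (-34 + 24) / -2 = 5.

feed_rate = 5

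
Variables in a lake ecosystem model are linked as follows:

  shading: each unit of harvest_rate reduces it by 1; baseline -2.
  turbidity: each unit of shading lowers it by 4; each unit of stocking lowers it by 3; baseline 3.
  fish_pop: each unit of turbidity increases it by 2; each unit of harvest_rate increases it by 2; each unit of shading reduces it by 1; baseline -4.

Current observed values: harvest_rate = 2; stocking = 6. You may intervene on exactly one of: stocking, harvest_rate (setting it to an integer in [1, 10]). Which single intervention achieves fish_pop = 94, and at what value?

set harvest_rate = 10

Intervening on stocking: fish_pop = -6*stocking + 42. Reaching 94 requires stocking = -26/3, not an integer.
Intervening on harvest_rate: with other inputs at their observed values, fish_pop = 11*harvest_rate - 16. Solving for 94 gives harvest_rate = 10, within [1, 10].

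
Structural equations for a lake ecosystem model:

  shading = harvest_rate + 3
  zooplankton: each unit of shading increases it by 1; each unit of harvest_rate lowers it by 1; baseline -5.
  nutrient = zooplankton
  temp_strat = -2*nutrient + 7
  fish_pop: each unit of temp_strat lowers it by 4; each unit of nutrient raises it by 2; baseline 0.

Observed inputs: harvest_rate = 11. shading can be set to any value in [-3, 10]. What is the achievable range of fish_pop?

Intervening on shading fixes its value directly, overriding its dependence on harvest_rate.
Substituting into the zooplankton equation gives zooplankton = shading - 16.
Substituting into the nutrient equation gives nutrient = shading - 16.
temp_strat becomes -2*shading + 39.
Substituting into the fish_pop equation gives fish_pop = 10*shading - 188.
Linear in shading, so extremes are at the endpoints: shading = -3 gives fish_pop = -218; shading = 10 gives fish_pop = -88.

-218 to -88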